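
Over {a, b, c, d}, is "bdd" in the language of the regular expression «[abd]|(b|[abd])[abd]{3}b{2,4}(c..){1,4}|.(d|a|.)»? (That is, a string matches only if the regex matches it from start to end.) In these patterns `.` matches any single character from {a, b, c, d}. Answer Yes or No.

No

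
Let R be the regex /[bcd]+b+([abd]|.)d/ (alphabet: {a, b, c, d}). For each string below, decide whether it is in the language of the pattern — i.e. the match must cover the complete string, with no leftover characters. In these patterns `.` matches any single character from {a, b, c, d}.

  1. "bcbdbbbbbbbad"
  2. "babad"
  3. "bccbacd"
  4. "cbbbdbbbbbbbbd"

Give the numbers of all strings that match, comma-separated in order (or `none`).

1, 4

1 → match
2 → no match
3 → no match
4 → match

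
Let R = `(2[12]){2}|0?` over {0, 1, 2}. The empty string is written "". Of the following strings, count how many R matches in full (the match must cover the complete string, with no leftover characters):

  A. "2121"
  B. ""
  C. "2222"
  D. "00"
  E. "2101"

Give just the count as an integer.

3

A → match
B → match
C → match
D → no match
E → no match
Total matched: 3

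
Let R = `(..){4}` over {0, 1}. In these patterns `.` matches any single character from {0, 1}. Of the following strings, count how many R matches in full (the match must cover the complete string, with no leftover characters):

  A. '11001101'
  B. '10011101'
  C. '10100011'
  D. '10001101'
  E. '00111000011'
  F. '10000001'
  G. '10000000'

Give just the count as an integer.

6

A → match
B → match
C → match
D → match
E → no match
F → match
G → match
Total matched: 6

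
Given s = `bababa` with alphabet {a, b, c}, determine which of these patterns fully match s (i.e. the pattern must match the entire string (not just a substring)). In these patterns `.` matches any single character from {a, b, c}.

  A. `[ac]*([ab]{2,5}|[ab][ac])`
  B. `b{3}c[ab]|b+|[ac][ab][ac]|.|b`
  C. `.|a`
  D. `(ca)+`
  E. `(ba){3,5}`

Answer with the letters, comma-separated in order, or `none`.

E

A → no match
B → no match
C → no match
D → no match — must start with `ca`
E → match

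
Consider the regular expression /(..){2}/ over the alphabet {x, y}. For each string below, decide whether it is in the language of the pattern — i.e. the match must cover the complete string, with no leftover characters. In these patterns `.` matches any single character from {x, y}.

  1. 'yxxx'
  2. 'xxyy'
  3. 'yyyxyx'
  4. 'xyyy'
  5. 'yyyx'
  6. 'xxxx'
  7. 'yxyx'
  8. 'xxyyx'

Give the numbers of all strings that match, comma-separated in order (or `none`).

1. 'yxxx' → match
2. 'xxyy' → match
3. 'yyyxyx' → no match
4. 'xyyy' → match
5. 'yyyx' → match
6. 'xxxx' → match
7. 'yxyx' → match
8. 'xxyyx' → no match

1, 2, 4, 5, 6, 7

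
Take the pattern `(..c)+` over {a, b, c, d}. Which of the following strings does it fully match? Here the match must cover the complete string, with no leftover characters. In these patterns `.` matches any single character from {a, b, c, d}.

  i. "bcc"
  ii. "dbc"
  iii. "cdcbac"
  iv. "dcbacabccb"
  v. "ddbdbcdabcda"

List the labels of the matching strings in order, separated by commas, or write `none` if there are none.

i. "bcc" → match
ii. "dbc" → match
iii. "cdcbac" → match
iv. "dcbacabccb" → no match — must end with "c"
v. "ddbdbcdabcda" → no match — must end with "c"

i, ii, iii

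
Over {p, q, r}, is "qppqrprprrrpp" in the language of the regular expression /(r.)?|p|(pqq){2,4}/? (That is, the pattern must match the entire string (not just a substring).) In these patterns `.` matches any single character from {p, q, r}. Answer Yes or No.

No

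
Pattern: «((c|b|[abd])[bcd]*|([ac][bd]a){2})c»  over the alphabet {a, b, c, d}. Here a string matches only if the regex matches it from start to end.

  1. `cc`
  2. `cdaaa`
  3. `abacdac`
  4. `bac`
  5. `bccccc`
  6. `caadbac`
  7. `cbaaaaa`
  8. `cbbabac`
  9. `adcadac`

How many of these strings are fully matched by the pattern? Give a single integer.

3

1 → match
2 → no match — must end with `c`
3 → match
4 → no match
5 → match
6 → no match
7 → no match — must end with `c`
8 → no match
9 → no match
Total matched: 3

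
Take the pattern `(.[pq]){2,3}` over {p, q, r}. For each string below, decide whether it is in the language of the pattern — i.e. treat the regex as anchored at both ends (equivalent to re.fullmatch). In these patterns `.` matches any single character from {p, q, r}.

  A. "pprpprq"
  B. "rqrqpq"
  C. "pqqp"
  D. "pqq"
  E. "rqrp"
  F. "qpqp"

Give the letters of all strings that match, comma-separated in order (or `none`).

B, C, E, F

A → no match
B → match
C → match
D → no match
E → match
F → match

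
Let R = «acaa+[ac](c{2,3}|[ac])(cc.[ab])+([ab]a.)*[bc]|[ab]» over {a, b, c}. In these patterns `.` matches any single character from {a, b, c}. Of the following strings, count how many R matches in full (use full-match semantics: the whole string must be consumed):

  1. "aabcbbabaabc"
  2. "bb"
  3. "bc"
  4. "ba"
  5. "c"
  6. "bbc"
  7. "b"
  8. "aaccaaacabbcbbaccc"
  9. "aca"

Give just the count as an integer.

1

1 → no match
2 → no match
3 → no match
4 → no match
5 → no match
6 → no match
7 → match
8 → no match
9 → no match
Total matched: 1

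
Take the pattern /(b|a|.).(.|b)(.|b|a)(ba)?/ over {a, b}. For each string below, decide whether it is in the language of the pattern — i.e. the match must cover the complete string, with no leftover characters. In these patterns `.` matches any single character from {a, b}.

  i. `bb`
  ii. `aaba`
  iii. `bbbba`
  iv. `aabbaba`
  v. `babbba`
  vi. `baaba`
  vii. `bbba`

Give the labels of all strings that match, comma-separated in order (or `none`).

ii, v, vii

i → no match
ii → match
iii → no match
iv → no match
v → match
vi → no match
vii → match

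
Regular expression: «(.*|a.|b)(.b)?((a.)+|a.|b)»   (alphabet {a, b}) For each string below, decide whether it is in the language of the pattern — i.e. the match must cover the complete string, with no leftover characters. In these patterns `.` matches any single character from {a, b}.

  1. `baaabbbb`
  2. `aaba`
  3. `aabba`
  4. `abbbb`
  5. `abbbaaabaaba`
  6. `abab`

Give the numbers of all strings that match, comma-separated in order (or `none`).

1, 4, 6

1. `baaabbbb` → match
2. `aaba` → no match
3. `aabba` → no match
4. `abbbb` → match
5. `abbbaaabaaba` → no match
6. `abab` → match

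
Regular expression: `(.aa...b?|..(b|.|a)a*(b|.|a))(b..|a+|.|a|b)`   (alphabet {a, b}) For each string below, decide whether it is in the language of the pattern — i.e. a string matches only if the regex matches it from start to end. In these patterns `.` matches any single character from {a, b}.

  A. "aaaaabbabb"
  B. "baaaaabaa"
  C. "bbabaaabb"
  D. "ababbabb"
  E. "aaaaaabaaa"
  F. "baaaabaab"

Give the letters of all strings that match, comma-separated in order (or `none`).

A → no match
B → match
C → no match
D → no match
E → match
F → no match

B, E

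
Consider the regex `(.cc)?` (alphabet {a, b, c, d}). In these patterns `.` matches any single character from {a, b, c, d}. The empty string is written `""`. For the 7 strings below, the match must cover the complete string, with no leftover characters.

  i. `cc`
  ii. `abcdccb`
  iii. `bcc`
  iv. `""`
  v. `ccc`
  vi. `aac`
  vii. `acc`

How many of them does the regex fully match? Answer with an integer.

4

i. `cc` → no match
ii. `abcdccb` → no match
iii. `bcc` → match
iv. `""` → match
v. `ccc` → match
vi. `aac` → no match
vii. `acc` → match
Total matched: 4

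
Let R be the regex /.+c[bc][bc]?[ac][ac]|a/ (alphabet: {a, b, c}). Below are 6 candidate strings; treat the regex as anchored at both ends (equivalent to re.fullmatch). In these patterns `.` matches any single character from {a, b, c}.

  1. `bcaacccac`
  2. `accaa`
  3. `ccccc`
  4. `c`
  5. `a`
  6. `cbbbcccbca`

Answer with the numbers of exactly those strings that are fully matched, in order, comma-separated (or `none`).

1 → match
2 → match
3 → match
4 → no match
5 → match
6 → match

1, 2, 3, 5, 6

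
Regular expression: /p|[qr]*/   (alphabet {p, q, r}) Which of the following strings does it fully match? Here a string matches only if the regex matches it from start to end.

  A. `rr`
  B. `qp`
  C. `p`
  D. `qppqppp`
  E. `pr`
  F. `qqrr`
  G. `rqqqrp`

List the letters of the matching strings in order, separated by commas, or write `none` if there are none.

A → match
B → no match
C → match
D → no match
E → no match
F → match
G → no match

A, C, F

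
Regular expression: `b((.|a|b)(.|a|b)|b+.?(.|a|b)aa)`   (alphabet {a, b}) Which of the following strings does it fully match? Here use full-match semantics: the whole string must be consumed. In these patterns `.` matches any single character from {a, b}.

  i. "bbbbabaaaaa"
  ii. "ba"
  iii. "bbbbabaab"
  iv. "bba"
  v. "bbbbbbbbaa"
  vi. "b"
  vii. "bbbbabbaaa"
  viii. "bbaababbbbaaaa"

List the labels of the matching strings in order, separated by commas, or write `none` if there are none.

iv, v

i → no match
ii → no match
iii → no match
iv → match
v → match
vi → no match
vii → no match
viii → no match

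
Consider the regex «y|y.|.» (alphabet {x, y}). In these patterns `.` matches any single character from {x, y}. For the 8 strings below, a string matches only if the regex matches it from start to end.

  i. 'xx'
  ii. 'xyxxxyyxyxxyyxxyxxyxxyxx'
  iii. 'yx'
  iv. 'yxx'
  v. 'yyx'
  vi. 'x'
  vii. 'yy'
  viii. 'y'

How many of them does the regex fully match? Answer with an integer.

4

i → no match
ii → no match
iii → match
iv → no match
v → no match
vi → match
vii → match
viii → match
Total matched: 4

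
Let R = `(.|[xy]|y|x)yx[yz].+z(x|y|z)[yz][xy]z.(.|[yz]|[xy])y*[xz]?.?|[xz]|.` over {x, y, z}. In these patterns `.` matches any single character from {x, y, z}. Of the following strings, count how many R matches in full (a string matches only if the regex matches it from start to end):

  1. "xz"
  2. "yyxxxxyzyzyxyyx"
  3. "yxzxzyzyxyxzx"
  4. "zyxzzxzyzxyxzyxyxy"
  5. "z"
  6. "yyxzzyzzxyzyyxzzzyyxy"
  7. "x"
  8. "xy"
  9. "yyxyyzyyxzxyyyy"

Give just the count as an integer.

1 → no match
2 → no match
3 → no match
4 → match
5 → match
6 → match
7 → match
8 → no match
9 → match
Total matched: 5

5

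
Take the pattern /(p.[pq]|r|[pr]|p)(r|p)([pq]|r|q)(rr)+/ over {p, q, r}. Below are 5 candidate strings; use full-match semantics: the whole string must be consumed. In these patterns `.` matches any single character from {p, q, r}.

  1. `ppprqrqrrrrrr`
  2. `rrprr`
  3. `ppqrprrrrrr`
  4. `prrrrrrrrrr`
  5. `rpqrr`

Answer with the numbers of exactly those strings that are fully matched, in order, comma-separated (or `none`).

1 → no match
2 → match
3 → match
4 → match
5 → match

2, 3, 4, 5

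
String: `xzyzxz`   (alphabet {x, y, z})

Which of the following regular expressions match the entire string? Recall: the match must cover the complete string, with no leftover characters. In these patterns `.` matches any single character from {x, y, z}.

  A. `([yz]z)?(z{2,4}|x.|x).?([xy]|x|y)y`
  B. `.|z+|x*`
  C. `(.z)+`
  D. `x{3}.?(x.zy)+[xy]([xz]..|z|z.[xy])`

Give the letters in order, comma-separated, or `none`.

A → no match — must end with `y`
B → no match
C → match
D → no match

C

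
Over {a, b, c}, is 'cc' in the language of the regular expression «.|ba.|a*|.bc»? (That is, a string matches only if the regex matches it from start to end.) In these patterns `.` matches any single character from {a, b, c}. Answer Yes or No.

No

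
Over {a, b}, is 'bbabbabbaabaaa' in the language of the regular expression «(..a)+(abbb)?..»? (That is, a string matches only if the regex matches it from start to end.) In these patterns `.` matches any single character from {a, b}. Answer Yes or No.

Yes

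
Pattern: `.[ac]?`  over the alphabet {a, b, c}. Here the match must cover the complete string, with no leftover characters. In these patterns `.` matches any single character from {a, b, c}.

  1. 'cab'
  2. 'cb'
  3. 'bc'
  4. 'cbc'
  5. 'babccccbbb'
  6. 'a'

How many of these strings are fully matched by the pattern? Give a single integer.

2

1 → no match
2 → no match
3 → match
4 → no match
5 → no match
6 → match
Total matched: 2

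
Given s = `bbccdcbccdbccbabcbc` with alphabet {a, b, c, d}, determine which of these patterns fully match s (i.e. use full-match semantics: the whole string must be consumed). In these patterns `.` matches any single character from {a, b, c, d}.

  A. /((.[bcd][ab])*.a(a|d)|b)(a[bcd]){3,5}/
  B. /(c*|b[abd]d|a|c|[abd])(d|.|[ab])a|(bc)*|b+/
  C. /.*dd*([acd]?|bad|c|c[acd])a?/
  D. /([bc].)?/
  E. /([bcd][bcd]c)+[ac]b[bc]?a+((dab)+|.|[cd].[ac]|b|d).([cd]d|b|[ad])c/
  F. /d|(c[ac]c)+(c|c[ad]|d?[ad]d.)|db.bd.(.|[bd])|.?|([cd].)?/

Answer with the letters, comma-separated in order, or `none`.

E

A → no match
B → no match
C → no match
D → no match
E → match
F → no match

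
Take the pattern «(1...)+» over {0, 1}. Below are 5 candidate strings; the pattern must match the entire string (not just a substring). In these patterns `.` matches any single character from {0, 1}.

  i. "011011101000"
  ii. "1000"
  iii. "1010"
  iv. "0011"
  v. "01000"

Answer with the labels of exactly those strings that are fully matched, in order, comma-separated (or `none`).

i → no match — must start with "1"
ii → match
iii → match
iv → no match — must start with "1"
v → no match — must start with "1"

ii, iii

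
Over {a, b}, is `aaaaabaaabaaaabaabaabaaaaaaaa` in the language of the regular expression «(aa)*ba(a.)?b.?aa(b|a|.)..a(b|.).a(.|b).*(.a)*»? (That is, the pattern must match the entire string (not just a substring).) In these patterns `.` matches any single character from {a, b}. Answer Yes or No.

No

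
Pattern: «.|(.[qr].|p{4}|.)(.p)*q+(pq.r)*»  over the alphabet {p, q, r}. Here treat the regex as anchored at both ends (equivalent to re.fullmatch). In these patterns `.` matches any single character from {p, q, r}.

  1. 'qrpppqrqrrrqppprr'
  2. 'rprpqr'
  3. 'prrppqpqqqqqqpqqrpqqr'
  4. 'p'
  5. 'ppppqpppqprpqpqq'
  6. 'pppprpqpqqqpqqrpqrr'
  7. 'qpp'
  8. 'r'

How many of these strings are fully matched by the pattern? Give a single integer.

1 → no match
2 → no match
3 → match
4 → match
5 → match
6 → match
7 → no match
8 → match
Total matched: 5

5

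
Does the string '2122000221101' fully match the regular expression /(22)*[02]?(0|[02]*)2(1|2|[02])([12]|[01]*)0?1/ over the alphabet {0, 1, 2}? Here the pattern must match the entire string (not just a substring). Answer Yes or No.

No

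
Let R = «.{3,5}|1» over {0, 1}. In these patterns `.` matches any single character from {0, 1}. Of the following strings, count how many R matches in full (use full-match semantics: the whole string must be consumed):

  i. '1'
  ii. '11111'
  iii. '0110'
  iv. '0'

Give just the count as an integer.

3

i → match
ii → match
iii → match
iv → no match
Total matched: 3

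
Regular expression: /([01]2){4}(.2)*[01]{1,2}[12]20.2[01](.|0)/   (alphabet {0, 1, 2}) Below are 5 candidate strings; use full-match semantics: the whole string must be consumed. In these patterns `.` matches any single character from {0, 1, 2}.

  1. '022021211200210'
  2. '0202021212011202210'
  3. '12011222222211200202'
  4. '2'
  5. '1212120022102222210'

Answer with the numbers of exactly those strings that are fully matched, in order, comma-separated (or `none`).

1 → no match
2 → match
3 → no match
4. '2' → no match
5 → no match

2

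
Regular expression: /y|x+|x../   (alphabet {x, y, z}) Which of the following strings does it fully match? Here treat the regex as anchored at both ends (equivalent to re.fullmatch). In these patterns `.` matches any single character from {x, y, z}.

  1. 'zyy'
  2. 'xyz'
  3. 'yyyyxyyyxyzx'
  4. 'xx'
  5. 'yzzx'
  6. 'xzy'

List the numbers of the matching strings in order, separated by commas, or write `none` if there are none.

2, 4, 6

1 → no match
2 → match
3 → no match
4 → match
5 → no match
6 → match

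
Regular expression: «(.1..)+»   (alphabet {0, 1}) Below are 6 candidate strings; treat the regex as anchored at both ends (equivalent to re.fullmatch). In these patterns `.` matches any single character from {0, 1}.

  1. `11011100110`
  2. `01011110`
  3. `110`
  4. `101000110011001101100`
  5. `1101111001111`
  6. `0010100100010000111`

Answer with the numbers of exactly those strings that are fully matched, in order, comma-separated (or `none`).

1 → no match
2 → match
3 → no match
4 → no match
5 → no match
6 → no match

2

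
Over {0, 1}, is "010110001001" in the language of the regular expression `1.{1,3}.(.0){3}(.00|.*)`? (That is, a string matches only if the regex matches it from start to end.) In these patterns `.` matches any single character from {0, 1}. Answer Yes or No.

Every match must start with "1", but "010110001001" does not.

No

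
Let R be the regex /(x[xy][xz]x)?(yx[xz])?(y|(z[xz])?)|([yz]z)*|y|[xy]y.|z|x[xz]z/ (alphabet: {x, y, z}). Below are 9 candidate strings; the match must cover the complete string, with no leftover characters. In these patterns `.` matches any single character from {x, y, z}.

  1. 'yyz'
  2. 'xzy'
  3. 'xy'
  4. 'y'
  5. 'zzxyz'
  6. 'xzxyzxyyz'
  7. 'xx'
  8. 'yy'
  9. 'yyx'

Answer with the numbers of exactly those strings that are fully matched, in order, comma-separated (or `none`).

1. 'yyz' → match
2. 'xzy' → no match
3. 'xy' → no match
4. 'y' → match
5. 'zzxyz' → no match
6. 'xzxyzxyyz' → no match
7. 'xx' → no match
8. 'yy' → no match
9. 'yyx' → match

1, 4, 9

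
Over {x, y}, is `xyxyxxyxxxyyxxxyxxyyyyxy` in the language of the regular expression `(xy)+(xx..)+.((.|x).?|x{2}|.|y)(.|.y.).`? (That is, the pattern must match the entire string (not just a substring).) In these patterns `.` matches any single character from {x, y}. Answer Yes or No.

Yes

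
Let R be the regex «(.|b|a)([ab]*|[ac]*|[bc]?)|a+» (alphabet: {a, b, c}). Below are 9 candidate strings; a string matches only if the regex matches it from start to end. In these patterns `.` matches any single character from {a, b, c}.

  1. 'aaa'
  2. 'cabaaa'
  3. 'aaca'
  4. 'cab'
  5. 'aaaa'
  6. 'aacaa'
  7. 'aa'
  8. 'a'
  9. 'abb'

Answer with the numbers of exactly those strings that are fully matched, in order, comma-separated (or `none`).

1, 2, 3, 4, 5, 6, 7, 8, 9

1 → match
2 → match
3 → match
4 → match
5 → match
6 → match
7 → match
8 → match
9 → match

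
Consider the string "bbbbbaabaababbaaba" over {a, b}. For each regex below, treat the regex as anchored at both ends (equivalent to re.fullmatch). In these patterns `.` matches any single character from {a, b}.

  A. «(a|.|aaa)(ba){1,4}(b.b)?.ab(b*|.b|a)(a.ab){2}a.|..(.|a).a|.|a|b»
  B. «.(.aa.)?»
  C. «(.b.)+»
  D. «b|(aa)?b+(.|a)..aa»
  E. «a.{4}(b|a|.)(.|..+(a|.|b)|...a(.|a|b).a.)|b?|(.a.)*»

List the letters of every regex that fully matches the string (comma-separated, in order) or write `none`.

C

A → no match
B → no match
C → match
D → no match
E → no match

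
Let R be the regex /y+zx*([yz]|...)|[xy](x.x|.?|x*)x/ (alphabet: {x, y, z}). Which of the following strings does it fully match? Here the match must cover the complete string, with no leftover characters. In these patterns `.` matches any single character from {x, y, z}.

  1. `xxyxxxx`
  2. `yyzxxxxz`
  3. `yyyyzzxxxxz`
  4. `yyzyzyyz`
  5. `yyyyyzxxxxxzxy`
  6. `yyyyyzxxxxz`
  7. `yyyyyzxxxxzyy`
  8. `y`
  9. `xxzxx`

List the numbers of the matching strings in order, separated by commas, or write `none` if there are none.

1 → no match
2 → match
3 → no match
4 → no match
5 → match
6 → match
7 → match
8 → no match
9 → match

2, 5, 6, 7, 9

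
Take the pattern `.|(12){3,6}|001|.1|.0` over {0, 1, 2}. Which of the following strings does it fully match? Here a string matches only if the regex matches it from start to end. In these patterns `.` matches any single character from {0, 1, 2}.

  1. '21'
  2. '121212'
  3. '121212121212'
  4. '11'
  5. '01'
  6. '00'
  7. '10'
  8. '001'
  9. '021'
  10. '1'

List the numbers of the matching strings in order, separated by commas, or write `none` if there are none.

1, 2, 3, 4, 5, 6, 7, 8, 10

1 → match
2 → match
3 → match
4 → match
5 → match
6 → match
7 → match
8 → match
9 → no match
10 → match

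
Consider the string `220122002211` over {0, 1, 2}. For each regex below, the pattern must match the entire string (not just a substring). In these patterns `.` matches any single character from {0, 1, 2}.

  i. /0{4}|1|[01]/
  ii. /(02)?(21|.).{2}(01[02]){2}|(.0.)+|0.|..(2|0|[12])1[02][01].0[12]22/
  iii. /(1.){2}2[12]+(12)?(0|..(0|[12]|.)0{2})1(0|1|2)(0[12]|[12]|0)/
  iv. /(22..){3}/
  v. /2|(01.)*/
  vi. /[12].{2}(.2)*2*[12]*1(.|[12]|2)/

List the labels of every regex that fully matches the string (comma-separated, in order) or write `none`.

iv

i → no match
ii → no match
iii → no match — must start with `1`
iv → match
v → no match
vi → no match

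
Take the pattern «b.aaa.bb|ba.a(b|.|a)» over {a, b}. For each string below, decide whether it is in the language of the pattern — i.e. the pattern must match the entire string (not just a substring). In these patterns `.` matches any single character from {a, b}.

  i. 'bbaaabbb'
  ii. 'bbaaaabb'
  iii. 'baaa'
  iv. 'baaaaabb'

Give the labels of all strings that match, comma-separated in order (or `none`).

i → match
ii → match
iii → no match
iv → match

i, ii, iv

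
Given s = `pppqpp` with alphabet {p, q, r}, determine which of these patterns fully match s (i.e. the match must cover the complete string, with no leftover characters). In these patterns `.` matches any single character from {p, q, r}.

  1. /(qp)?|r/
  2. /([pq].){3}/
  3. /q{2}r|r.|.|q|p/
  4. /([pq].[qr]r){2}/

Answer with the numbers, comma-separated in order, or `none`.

1 → no match
2 → match
3 → no match
4 → no match — must end with `r`

2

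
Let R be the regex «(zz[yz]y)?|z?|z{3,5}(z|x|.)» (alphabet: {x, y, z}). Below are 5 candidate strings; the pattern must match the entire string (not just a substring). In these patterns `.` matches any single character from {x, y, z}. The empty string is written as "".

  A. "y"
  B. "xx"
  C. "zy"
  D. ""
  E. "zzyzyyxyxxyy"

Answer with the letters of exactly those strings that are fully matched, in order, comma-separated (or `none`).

D

A → no match
B → no match
C → no match
D → match
E → no match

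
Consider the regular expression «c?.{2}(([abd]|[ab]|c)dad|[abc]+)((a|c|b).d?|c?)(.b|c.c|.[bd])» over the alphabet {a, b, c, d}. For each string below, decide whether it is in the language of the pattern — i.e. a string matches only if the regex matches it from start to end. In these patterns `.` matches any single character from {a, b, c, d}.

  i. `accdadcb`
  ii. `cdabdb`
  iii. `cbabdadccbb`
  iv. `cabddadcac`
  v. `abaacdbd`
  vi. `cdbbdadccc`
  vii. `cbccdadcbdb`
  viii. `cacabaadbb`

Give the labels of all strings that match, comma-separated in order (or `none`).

i, ii, iii, iv, v, vi, vii, viii

i. `accdadcb` → match
ii. `cdabdb` → match
iii. `cbabdadccbb` → match
iv. `cabddadcac` → match
v. `abaacdbd` → match
vi. `cdbbdadccc` → match
vii. `cbccdadcbdb` → match
viii. `cacabaadbb` → match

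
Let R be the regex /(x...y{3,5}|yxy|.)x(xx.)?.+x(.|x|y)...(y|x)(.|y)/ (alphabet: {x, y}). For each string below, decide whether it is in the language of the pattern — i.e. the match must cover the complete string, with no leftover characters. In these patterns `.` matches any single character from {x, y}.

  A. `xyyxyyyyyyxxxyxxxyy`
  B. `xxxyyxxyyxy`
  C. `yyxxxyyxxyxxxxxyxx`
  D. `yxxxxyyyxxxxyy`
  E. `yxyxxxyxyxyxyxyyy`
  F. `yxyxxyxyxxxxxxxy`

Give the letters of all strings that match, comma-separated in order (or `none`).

F

A → no match
B → no match
C → no match
D → no match
E → no match
F → match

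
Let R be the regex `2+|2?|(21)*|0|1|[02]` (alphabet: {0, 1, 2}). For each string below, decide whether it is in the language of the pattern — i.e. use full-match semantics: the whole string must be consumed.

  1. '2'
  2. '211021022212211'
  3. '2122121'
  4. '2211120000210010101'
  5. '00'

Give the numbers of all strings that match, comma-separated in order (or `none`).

1

1 → match
2 → no match
3 → no match
4 → no match
5 → no match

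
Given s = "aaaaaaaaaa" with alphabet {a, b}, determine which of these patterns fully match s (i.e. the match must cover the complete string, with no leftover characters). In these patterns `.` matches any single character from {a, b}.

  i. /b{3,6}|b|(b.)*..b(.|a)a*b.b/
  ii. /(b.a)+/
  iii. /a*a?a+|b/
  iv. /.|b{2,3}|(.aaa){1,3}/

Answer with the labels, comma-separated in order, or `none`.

iii

i → no match — must end with "b"
ii → no match — must start with "b"
iii → match
iv → no match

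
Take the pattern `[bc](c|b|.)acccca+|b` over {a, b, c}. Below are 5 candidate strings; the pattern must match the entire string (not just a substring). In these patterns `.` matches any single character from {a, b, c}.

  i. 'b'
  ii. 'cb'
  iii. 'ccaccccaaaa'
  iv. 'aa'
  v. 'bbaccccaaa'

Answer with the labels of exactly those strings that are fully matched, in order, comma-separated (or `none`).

i, iii, v

i → match
ii → no match
iii → match
iv → no match
v → match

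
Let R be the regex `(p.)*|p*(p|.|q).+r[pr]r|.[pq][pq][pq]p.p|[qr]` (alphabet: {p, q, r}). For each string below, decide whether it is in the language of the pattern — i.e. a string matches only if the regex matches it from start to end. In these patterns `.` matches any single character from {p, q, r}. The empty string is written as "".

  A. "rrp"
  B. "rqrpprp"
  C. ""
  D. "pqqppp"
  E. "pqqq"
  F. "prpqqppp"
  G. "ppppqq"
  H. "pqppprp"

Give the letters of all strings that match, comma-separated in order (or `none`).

C, H

A → no match
B → no match
C → match
D → no match
E → no match
F → no match
G → no match
H → match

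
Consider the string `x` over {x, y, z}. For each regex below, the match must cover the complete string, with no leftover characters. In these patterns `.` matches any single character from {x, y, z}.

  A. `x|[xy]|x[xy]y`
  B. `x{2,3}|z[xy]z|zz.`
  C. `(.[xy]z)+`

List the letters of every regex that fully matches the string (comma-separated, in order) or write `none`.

A → match
B → no match
C → no match — must end with `z`

A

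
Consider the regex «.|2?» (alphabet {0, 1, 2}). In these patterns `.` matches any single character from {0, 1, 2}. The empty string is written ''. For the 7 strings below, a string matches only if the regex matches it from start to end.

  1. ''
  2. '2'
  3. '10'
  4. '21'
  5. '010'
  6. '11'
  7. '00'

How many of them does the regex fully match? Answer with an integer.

2

1. '' → match
2. '2' → match
3. '10' → no match
4. '21' → no match
5. '010' → no match
6. '11' → no match
7. '00' → no match
Total matched: 2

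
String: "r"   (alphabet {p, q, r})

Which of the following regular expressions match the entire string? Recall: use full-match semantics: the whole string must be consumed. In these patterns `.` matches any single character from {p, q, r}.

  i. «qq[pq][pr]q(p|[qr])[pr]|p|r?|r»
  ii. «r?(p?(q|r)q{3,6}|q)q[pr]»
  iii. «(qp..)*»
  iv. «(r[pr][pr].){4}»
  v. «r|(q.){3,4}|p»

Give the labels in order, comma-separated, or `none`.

i, v

i → match
ii → no match
iii → no match
iv → no match
v → match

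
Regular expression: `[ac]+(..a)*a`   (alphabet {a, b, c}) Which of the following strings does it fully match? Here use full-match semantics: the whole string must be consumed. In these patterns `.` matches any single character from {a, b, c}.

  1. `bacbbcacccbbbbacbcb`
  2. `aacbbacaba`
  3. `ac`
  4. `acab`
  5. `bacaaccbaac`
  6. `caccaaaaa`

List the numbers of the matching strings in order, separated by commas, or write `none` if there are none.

6

1 → no match — must end with `a`
2 → no match
3 → no match — must end with `a`
4 → no match — must end with `a`
5 → no match — must end with `a`
6 → match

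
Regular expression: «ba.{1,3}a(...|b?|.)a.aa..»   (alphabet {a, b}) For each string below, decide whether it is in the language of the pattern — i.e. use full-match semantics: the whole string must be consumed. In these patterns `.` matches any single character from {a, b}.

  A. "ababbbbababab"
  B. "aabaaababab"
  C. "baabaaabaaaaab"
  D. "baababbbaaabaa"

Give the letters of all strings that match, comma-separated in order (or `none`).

A → no match — must start with "ba"
B → no match — must start with "ba"
C → match
D → no match

C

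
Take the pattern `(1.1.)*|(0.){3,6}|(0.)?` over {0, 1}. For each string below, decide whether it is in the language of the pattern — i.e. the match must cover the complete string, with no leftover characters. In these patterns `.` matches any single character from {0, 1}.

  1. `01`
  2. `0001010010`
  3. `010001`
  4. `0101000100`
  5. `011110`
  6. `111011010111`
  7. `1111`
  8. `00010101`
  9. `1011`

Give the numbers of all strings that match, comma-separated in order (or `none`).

1 → match
2 → no match
3 → match
4 → match
5 → no match
6 → no match
7 → match
8 → match
9 → match

1, 3, 4, 7, 8, 9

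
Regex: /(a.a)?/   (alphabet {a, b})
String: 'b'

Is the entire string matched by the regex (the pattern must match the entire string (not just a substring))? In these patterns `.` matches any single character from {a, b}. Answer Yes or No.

No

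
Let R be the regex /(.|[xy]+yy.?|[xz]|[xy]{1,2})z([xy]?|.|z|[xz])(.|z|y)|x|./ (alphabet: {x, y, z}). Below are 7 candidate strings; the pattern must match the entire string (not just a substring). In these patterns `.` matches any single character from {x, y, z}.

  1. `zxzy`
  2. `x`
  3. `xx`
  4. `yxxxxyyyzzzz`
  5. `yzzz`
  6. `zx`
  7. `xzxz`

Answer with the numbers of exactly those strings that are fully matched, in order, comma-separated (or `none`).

1 → no match
2 → match
3 → no match
4 → match
5 → match
6 → no match
7 → match

2, 4, 5, 7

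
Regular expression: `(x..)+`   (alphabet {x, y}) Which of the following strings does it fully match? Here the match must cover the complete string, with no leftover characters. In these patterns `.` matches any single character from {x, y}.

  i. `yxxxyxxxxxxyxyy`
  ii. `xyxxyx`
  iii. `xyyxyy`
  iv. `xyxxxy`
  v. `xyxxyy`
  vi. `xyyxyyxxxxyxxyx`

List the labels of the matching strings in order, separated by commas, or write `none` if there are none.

i → no match — must start with `x`
ii → match
iii → match
iv → match
v → match
vi → match

ii, iii, iv, v, vi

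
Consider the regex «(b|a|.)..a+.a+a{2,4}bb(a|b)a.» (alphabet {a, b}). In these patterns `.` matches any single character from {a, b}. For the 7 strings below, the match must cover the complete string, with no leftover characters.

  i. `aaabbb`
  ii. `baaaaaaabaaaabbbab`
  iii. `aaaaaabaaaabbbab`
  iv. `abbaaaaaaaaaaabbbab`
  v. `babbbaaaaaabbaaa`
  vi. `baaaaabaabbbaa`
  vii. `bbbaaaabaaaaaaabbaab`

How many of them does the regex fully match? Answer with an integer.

4

i. `aaabbb` → no match
ii → match
iii → match
iv → match
v → no match
vi → no match
vii → match
Total matched: 4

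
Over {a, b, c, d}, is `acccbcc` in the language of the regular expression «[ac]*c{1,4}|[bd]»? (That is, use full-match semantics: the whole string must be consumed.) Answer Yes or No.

No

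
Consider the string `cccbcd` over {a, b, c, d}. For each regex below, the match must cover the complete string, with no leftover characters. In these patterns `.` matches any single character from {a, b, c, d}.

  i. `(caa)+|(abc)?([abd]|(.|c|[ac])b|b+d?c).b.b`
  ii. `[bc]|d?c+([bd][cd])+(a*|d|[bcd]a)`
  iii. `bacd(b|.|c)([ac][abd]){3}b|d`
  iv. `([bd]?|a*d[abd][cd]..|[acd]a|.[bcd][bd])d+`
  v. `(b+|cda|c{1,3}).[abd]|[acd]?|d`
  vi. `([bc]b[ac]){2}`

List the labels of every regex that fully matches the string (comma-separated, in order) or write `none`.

ii

i → no match
ii → match
iii → no match
iv → no match
v → no match
vi → no match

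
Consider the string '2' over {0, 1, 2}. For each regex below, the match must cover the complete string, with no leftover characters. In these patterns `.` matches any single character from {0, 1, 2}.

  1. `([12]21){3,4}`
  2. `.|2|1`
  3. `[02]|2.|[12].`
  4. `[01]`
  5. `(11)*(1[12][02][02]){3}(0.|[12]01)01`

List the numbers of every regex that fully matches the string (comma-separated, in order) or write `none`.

1 → no match — must end with '21'
2 → match
3 → match
4 → no match
5 → no match — must end with '01'

2, 3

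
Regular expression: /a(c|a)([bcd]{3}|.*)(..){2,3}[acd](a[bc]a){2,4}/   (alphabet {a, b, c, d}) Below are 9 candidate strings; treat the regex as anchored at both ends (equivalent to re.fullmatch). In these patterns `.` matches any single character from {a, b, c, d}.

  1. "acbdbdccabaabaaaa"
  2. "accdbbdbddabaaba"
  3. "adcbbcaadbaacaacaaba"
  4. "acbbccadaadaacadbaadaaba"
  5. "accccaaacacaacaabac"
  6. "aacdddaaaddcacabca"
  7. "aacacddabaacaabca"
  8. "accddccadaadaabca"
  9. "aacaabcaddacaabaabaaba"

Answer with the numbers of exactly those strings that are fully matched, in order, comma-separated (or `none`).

2, 9

1 → no match
2 → match
3 → no match
4 → no match
5 → no match — must end with "a"
6 → no match
7 → no match
8 → no match
9 → match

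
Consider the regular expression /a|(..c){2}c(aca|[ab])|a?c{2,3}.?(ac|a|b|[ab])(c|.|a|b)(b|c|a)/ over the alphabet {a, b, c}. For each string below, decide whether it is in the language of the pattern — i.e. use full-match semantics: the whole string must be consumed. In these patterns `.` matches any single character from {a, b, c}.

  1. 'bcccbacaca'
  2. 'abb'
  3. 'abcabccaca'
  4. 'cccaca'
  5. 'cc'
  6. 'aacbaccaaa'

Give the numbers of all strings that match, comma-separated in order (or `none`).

1. 'bcccbacaca' → no match
2. 'abb' → no match
3. 'abcabccaca' → match
4. 'cccaca' → match
5. 'cc' → no match
6. 'aacbaccaaa' → no match

3, 4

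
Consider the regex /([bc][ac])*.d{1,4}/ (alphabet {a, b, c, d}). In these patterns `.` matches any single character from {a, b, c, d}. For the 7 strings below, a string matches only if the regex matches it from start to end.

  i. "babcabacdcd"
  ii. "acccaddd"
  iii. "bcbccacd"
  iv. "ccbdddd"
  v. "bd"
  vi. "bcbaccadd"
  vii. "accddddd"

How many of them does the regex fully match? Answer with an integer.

4

i → no match
ii → no match
iii → match
iv → match
v → match
vi → match
vii → no match
Total matched: 4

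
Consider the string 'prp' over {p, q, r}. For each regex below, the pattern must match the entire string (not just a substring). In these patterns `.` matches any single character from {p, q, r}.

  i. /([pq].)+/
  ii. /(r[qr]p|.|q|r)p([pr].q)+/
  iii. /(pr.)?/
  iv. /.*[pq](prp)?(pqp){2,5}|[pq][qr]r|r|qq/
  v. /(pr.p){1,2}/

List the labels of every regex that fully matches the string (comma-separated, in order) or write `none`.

iii

i → no match
ii → no match — must end with 'q'
iii → match
iv → no match
v → no match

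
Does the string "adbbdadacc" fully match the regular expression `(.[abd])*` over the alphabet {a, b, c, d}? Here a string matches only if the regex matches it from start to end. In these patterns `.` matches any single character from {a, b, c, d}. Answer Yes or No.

No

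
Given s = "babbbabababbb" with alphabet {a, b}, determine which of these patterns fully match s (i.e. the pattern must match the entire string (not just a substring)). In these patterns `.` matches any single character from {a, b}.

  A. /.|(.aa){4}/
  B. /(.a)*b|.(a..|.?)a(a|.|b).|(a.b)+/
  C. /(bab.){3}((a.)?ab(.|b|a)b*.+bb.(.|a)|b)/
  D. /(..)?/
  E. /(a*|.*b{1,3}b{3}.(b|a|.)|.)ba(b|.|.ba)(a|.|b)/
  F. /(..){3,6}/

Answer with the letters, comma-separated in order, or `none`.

C

A → no match
B → no match
C → match
D → no match
E → no match
F → no match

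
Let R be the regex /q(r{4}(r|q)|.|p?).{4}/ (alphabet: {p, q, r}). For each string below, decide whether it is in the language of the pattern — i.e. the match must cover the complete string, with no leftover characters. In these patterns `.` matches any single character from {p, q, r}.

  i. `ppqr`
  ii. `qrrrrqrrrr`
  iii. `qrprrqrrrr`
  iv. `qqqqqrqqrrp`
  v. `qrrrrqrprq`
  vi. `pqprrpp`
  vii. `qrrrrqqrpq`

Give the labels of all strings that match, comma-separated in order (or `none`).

ii, v, vii

i → no match — must start with `q`
ii → match
iii → no match
iv → no match
v → match
vi → no match — must start with `q`
vii → match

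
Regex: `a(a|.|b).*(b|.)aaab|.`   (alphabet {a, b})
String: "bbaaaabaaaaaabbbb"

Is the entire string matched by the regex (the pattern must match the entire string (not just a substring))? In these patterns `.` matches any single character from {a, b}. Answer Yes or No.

No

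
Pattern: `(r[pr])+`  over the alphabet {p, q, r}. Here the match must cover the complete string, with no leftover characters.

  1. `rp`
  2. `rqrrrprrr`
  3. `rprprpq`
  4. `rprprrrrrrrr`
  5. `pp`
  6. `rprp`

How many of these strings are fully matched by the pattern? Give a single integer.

3

1 → match
2 → no match
3 → no match
4 → match
5 → no match — must start with `r`
6 → match
Total matched: 3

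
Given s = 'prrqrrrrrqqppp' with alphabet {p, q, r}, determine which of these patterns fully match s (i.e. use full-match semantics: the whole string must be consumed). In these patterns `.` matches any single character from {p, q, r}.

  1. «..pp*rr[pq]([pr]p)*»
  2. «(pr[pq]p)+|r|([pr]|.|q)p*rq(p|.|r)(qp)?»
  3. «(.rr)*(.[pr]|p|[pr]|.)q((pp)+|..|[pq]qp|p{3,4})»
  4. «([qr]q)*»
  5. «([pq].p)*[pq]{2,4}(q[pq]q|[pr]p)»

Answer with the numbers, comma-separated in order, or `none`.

1 → no match
2 → no match
3 → match
4 → no match
5 → no match

3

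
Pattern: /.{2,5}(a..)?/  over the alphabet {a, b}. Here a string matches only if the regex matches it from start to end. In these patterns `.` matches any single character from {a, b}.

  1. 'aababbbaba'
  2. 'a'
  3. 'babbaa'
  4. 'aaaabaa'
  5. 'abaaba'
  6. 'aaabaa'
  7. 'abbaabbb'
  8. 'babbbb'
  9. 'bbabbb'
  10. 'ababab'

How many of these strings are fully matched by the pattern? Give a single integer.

1

1 → no match
2 → no match
3 → no match
4 → no match
5 → match
6 → no match
7 → no match
8 → no match
9 → no match
10 → no match
Total matched: 1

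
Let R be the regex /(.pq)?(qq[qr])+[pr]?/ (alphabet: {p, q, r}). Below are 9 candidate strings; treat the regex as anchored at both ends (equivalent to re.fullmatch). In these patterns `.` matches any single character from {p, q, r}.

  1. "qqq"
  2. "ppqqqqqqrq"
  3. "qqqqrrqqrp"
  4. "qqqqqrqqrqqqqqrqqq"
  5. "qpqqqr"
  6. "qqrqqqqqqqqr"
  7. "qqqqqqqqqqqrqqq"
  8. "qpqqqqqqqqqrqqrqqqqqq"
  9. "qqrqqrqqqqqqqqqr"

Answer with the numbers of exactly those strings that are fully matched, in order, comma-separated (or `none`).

1, 4, 5, 6, 7, 8, 9

1 → match
2 → no match
3 → no match
4 → match
5 → match
6 → match
7 → match
8 → match
9 → match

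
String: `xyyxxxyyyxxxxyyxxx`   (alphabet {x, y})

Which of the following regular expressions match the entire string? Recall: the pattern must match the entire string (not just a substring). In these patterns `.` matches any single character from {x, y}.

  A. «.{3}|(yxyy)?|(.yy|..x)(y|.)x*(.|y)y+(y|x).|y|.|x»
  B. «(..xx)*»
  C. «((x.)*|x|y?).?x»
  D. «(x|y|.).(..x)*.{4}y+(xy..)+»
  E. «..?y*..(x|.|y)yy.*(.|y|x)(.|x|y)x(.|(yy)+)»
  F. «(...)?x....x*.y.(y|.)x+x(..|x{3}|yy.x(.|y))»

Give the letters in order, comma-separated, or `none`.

A → no match
B → no match
C → no match
D → no match
E → match
F → match

E, F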